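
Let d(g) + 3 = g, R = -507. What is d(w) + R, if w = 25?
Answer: -485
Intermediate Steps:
d(g) = -3 + g
d(w) + R = (-3 + 25) - 507 = 22 - 507 = -485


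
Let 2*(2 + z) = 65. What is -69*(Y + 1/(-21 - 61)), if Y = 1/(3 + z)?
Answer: -6693/5494 ≈ -1.2182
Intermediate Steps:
z = 61/2 (z = -2 + (½)*65 = -2 + 65/2 = 61/2 ≈ 30.500)
Y = 2/67 (Y = 1/(3 + 61/2) = 1/(67/2) = 2/67 ≈ 0.029851)
-69*(Y + 1/(-21 - 61)) = -69*(2/67 + 1/(-21 - 61)) = -69*(2/67 + 1/(-82)) = -69*(2/67 - 1/82) = -69*97/5494 = -6693/5494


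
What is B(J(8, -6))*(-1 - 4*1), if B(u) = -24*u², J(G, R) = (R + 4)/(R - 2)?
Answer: 15/2 ≈ 7.5000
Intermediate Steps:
J(G, R) = (4 + R)/(-2 + R)
B(J(8, -6))*(-1 - 4*1) = (-24*(4 - 6)²/(-2 - 6)²)*(-1 - 4*1) = (-24*(-2/(-8))²)*(-1 - 4) = -24*(-⅛*(-2))²*(-5) = -24*(¼)²*(-5) = -24*1/16*(-5) = -3/2*(-5) = 15/2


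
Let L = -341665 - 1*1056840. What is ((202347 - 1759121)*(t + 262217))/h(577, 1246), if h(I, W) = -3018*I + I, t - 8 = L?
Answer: -1768931160720/1740809 ≈ -1.0162e+6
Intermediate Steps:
L = -1398505 (L = -341665 - 1056840 = -1398505)
t = -1398497 (t = 8 - 1398505 = -1398497)
h(I, W) = -3017*I
((202347 - 1759121)*(t + 262217))/h(577, 1246) = ((202347 - 1759121)*(-1398497 + 262217))/((-3017*577)) = -1556774*(-1136280)/(-1740809) = 1768931160720*(-1/1740809) = -1768931160720/1740809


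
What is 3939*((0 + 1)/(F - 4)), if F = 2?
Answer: -3939/2 ≈ -1969.5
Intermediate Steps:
3939*((0 + 1)/(F - 4)) = 3939*((0 + 1)/(2 - 4)) = 3939*(1/(-2)) = 3939*(1*(-1/2)) = 3939*(-1/2) = -3939/2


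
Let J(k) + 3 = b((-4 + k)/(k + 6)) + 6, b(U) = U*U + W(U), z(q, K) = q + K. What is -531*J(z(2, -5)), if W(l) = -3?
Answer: -2891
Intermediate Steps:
z(q, K) = K + q
b(U) = -3 + U² (b(U) = U*U - 3 = U² - 3 = -3 + U²)
J(k) = (-4 + k)²/(6 + k)² (J(k) = -3 + ((-3 + ((-4 + k)/(k + 6))²) + 6) = -3 + ((-3 + ((-4 + k)/(6 + k))²) + 6) = -3 + ((-3 + (-4 + k)²/(6 + k)²) + 6) = -3 + (3 + (-4 + k)²/(6 + k)²) = (-4 + k)²/(6 + k)²)
-531*J(z(2, -5)) = -531*(-4 + (-5 + 2))²/(6 + (-5 + 2))² = -531*(-4 - 3)²/(6 - 3)² = -531*(-7)²/3² = -26019/9 = -531*49/9 = -2891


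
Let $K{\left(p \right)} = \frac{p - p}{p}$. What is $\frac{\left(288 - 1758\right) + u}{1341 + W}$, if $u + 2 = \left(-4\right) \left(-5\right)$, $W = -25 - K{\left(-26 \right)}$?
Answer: $- \frac{363}{329} \approx -1.1033$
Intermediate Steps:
$K{\left(p \right)} = 0$ ($K{\left(p \right)} = \frac{0}{p} = 0$)
$W = -25$ ($W = -25 - 0 = -25 + 0 = -25$)
$u = 18$ ($u = -2 - -20 = -2 + 20 = 18$)
$\frac{\left(288 - 1758\right) + u}{1341 + W} = \frac{\left(288 - 1758\right) + 18}{1341 - 25} = \frac{\left(288 - 1758\right) + 18}{1316} = \left(-1470 + 18\right) \frac{1}{1316} = \left(-1452\right) \frac{1}{1316} = - \frac{363}{329}$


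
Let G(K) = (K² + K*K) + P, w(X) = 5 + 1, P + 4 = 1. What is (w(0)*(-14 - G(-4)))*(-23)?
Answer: 5934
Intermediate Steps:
P = -3 (P = -4 + 1 = -3)
w(X) = 6
G(K) = -3 + 2*K² (G(K) = (K² + K*K) - 3 = (K² + K²) - 3 = 2*K² - 3 = -3 + 2*K²)
(w(0)*(-14 - G(-4)))*(-23) = (6*(-14 - (-3 + 2*(-4)²)))*(-23) = (6*(-14 - (-3 + 2*16)))*(-23) = (6*(-14 - (-3 + 32)))*(-23) = (6*(-14 - 1*29))*(-23) = (6*(-14 - 29))*(-23) = (6*(-43))*(-23) = -258*(-23) = 5934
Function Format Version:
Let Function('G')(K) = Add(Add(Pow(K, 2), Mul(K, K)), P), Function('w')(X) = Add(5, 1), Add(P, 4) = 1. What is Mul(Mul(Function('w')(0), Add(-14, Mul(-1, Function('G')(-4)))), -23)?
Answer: 5934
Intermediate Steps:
P = -3 (P = Add(-4, 1) = -3)
Function('w')(X) = 6
Function('G')(K) = Add(-3, Mul(2, Pow(K, 2))) (Function('G')(K) = Add(Add(Pow(K, 2), Mul(K, K)), -3) = Add(Add(Pow(K, 2), Pow(K, 2)), -3) = Add(Mul(2, Pow(K, 2)), -3) = Add(-3, Mul(2, Pow(K, 2))))
Mul(Mul(Function('w')(0), Add(-14, Mul(-1, Function('G')(-4)))), -23) = Mul(Mul(6, Add(-14, Mul(-1, Add(-3, Mul(2, Pow(-4, 2)))))), -23) = Mul(Mul(6, Add(-14, Mul(-1, Add(-3, Mul(2, 16))))), -23) = Mul(Mul(6, Add(-14, Mul(-1, Add(-3, 32)))), -23) = Mul(Mul(6, Add(-14, Mul(-1, 29))), -23) = Mul(Mul(6, Add(-14, -29)), -23) = Mul(Mul(6, -43), -23) = Mul(-258, -23) = 5934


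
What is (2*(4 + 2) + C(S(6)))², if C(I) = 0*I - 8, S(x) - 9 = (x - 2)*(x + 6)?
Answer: 16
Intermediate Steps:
S(x) = 9 + (-2 + x)*(6 + x) (S(x) = 9 + (x - 2)*(x + 6) = 9 + (-2 + x)*(6 + x))
C(I) = -8 (C(I) = 0 - 8 = -8)
(2*(4 + 2) + C(S(6)))² = (2*(4 + 2) - 8)² = (2*6 - 8)² = (12 - 8)² = 4² = 16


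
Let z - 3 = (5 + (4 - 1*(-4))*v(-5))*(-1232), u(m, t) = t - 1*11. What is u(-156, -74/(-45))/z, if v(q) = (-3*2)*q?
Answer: 421/13582665 ≈ 3.0995e-5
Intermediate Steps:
u(m, t) = -11 + t (u(m, t) = t - 11 = -11 + t)
v(q) = -6*q
z = -301837 (z = 3 + (5 + (4 - 1*(-4))*(-6*(-5)))*(-1232) = 3 + (5 + (4 + 4)*30)*(-1232) = 3 + (5 + 8*30)*(-1232) = 3 + (5 + 240)*(-1232) = 3 + 245*(-1232) = 3 - 301840 = -301837)
u(-156, -74/(-45))/z = (-11 - 74/(-45))/(-301837) = (-11 - 74*(-1/45))*(-1/301837) = (-11 + 74/45)*(-1/301837) = -421/45*(-1/301837) = 421/13582665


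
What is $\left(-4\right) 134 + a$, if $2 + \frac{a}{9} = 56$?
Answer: $-50$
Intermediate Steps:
$a = 486$ ($a = -18 + 9 \cdot 56 = -18 + 504 = 486$)
$\left(-4\right) 134 + a = \left(-4\right) 134 + 486 = -536 + 486 = -50$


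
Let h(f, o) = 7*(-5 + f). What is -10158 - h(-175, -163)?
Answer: -8898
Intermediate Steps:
h(f, o) = -35 + 7*f
-10158 - h(-175, -163) = -10158 - (-35 + 7*(-175)) = -10158 - (-35 - 1225) = -10158 - 1*(-1260) = -10158 + 1260 = -8898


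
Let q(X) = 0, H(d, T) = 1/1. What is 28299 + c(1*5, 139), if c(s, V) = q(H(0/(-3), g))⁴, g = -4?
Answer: 28299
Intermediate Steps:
H(d, T) = 1
c(s, V) = 0 (c(s, V) = 0⁴ = 0)
28299 + c(1*5, 139) = 28299 + 0 = 28299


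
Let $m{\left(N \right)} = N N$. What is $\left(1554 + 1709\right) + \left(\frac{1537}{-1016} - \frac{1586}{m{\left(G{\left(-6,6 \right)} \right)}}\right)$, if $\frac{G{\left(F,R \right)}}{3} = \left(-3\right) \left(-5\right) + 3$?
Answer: $\frac{2415263315}{740664} \approx 3260.9$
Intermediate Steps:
$G{\left(F,R \right)} = 54$ ($G{\left(F,R \right)} = 3 \left(\left(-3\right) \left(-5\right) + 3\right) = 3 \left(15 + 3\right) = 3 \cdot 18 = 54$)
$m{\left(N \right)} = N^{2}$
$\left(1554 + 1709\right) + \left(\frac{1537}{-1016} - \frac{1586}{m{\left(G{\left(-6,6 \right)} \right)}}\right) = \left(1554 + 1709\right) + \left(\frac{1537}{-1016} - \frac{1586}{54^{2}}\right) = 3263 - \left(\frac{1537}{1016} + \frac{1586}{2916}\right) = 3263 - \frac{1523317}{740664} = \frac{2415263315}{740664}$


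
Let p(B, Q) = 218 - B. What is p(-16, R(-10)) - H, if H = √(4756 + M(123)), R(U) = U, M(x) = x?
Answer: 234 - √4879 ≈ 164.15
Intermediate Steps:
H = √4879 (H = √(4756 + 123) = √4879 ≈ 69.850)
p(-16, R(-10)) - H = (218 - 1*(-16)) - √4879 = (218 + 16) - √4879 = 234 - √4879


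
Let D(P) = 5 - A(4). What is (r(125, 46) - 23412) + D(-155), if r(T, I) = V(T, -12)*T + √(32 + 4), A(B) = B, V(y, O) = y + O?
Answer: -9280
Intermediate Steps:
V(y, O) = O + y
D(P) = 1 (D(P) = 5 - 1*4 = 5 - 4 = 1)
r(T, I) = 6 + T*(-12 + T) (r(T, I) = (-12 + T)*T + √(32 + 4) = T*(-12 + T) + √36 = T*(-12 + T) + 6 = 6 + T*(-12 + T))
(r(125, 46) - 23412) + D(-155) = ((6 + 125*(-12 + 125)) - 23412) + 1 = ((6 + 125*113) - 23412) + 1 = ((6 + 14125) - 23412) + 1 = (14131 - 23412) + 1 = -9281 + 1 = -9280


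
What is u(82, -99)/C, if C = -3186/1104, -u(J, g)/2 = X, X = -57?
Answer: -6992/177 ≈ -39.503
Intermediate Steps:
u(J, g) = 114 (u(J, g) = -2*(-57) = 114)
C = -531/184 (C = -3186*1/1104 = -531/184 ≈ -2.8859)
u(82, -99)/C = 114/(-531/184) = 114*(-184/531) = -6992/177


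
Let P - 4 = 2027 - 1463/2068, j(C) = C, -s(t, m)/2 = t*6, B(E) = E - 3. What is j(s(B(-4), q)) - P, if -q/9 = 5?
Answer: -365903/188 ≈ -1946.3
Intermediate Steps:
B(E) = -3 + E
q = -45 (q = -9*5 = -45)
s(t, m) = -12*t (s(t, m) = -2*t*6 = -12*t)
P = 381695/188 (P = 4 + (2027 - 1463/2068) = 4 + (2027 - 1463*1/2068) = 4 + (2027 - 133/188) = 4 + 380943/188 = 381695/188 ≈ 2030.3)
j(s(B(-4), q)) - P = -12*(-3 - 4) - 1*381695/188 = -12*(-7) - 381695/188 = 84 - 381695/188 = -365903/188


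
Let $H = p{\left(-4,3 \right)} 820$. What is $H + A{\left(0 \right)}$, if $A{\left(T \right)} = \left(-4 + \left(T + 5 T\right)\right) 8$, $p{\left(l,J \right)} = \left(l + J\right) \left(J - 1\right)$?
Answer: $-1672$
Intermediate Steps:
$p{\left(l,J \right)} = \left(-1 + J\right) \left(J + l\right)$ ($p{\left(l,J \right)} = \left(J + l\right) \left(-1 + J\right) = \left(-1 + J\right) \left(J + l\right)$)
$A{\left(T \right)} = -32 + 48 T$ ($A{\left(T \right)} = \left(-4 + 6 T\right) 8 = -32 + 48 T$)
$H = -1640$ ($H = \left(3^{2} - 3 - -4 + 3 \left(-4\right)\right) 820 = \left(9 - 3 + 4 - 12\right) 820 = \left(-2\right) 820 = -1640$)
$H + A{\left(0 \right)} = -1640 + \left(-32 + 48 \cdot 0\right) = -1640 + \left(-32 + 0\right) = -1640 - 32 = -1672$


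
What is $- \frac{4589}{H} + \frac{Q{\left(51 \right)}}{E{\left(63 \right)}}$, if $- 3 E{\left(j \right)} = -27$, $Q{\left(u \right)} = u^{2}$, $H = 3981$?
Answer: $\frac{1145920}{3981} \approx 287.85$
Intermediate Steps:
$E{\left(j \right)} = 9$ ($E{\left(j \right)} = \left(- \frac{1}{3}\right) \left(-27\right) = 9$)
$- \frac{4589}{H} + \frac{Q{\left(51 \right)}}{E{\left(63 \right)}} = - \frac{4589}{3981} + \frac{51^{2}}{9} = \left(-4589\right) \frac{1}{3981} + 2601 \cdot \frac{1}{9} = - \frac{4589}{3981} + 289 = \frac{1145920}{3981}$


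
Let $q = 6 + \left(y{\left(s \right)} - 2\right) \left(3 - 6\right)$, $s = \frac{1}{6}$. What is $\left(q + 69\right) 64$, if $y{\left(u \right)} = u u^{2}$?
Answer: $\frac{46648}{9} \approx 5183.1$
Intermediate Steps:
$s = \frac{1}{6} \approx 0.16667$
$y{\left(u \right)} = u^{3}$
$q = \frac{863}{72}$ ($q = 6 + \left(\left(\frac{1}{6}\right)^{3} - 2\right) \left(3 - 6\right) = 6 + \left(\frac{1}{216} - 2\right) \left(3 - 6\right) = 6 - - \frac{431}{72} = 6 + \frac{431}{72} = \frac{863}{72} \approx 11.986$)
$\left(q + 69\right) 64 = \left(\frac{863}{72} + 69\right) 64 = \frac{5831}{72} \cdot 64 = \frac{46648}{9}$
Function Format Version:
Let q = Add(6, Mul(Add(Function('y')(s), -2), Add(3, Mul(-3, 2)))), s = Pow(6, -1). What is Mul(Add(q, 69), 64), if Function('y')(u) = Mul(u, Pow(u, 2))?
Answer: Rational(46648, 9) ≈ 5183.1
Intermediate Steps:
s = Rational(1, 6) ≈ 0.16667
Function('y')(u) = Pow(u, 3)
q = Rational(863, 72) (q = Add(6, Mul(Add(Pow(Rational(1, 6), 3), -2), Add(3, Mul(-3, 2)))) = Add(6, Mul(Add(Rational(1, 216), -2), Add(3, -6))) = Add(6, Mul(Rational(-431, 216), -3)) = Add(6, Rational(431, 72)) = Rational(863, 72) ≈ 11.986)
Mul(Add(q, 69), 64) = Mul(Add(Rational(863, 72), 69), 64) = Mul(Rational(5831, 72), 64) = Rational(46648, 9)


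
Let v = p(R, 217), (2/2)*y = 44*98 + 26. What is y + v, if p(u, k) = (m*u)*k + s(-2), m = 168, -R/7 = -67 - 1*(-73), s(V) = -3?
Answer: -1526817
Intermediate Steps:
R = -42 (R = -7*(-67 - 1*(-73)) = -7*(-67 + 73) = -7*6 = -42)
y = 4338 (y = 44*98 + 26 = 4312 + 26 = 4338)
p(u, k) = -3 + 168*k*u (p(u, k) = (168*u)*k - 3 = 168*k*u - 3 = -3 + 168*k*u)
v = -1531155 (v = -3 + 168*217*(-42) = -3 - 1531152 = -1531155)
y + v = 4338 - 1531155 = -1526817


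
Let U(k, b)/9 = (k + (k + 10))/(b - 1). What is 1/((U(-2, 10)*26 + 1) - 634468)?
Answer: -1/634311 ≈ -1.5765e-6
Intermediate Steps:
U(k, b) = 9*(10 + 2*k)/(-1 + b) (U(k, b) = 9*((k + (k + 10))/(b - 1)) = 9*((k + (10 + k))/(-1 + b)) = 9*((10 + 2*k)/(-1 + b)) = 9*(10 + 2*k)/(-1 + b))
1/((U(-2, 10)*26 + 1) - 634468) = 1/(((18*(5 - 2)/(-1 + 10))*26 + 1) - 634468) = 1/(((18*3/9)*26 + 1) - 634468) = 1/(((18*(⅑)*3)*26 + 1) - 634468) = 1/((6*26 + 1) - 634468) = 1/((156 + 1) - 634468) = 1/(157 - 634468) = 1/(-634311) = -1/634311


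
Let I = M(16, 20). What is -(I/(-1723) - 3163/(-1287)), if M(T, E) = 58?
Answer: -5375203/2217501 ≈ -2.4240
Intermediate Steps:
I = 58
-(I/(-1723) - 3163/(-1287)) = -(58/(-1723) - 3163/(-1287)) = -(58*(-1/1723) - 3163*(-1/1287)) = -(-58/1723 + 3163/1287) = -1*5375203/2217501 = -5375203/2217501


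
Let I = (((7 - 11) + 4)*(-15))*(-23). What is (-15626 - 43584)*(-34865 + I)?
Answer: 2064356650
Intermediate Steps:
I = 0 (I = ((-4 + 4)*(-15))*(-23) = (0*(-15))*(-23) = 0*(-23) = 0)
(-15626 - 43584)*(-34865 + I) = (-15626 - 43584)*(-34865 + 0) = -59210*(-34865) = 2064356650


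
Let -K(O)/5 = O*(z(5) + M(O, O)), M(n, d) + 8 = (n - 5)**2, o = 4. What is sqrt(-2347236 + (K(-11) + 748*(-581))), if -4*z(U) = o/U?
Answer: I*sqrt(2768195) ≈ 1663.8*I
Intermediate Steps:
M(n, d) = -8 + (-5 + n)**2 (M(n, d) = -8 + (n - 5)**2 = -8 + (-5 + n)**2)
z(U) = -1/U
K(O) = -5*O*(-41/5 + (-5 + O)**2) (K(O) = -5*O*(-1/5 + (-8 + (-5 + O)**2)) = -5*O*(-41/5 + (-5 + O)**2))
sqrt(-2347236 + (K(-11) + 748*(-581))) = sqrt(-2347236 + (-1*(-11)*(-41 + 5*(-5 - 11)**2) + 748*(-581))) = sqrt(-2347236 + (-1*(-11)*(-41 + 5*(-16)**2) - 434588)) = sqrt(-2347236 + (-1*(-11)*(-41 + 5*256) - 434588)) = sqrt(-2347236 + (-1*(-11)*(-41 + 1280) - 434588)) = sqrt(-2347236 + (-1*(-11)*1239 - 434588)) = sqrt(-2347236 + (13629 - 434588)) = sqrt(-2347236 - 420959) = sqrt(-2768195) = I*sqrt(2768195)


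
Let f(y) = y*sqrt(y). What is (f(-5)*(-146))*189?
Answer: 137970*I*sqrt(5) ≈ 3.0851e+5*I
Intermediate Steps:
f(y) = y**(3/2)
(f(-5)*(-146))*189 = ((-5)**(3/2)*(-146))*189 = (-5*I*sqrt(5)*(-146))*189 = (730*I*sqrt(5))*189 = 137970*I*sqrt(5)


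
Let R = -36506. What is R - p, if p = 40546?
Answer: -77052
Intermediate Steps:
R - p = -36506 - 1*40546 = -36506 - 40546 = -77052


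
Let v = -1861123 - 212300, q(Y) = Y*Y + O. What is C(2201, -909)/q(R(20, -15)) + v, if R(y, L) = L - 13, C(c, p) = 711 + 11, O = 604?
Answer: -1438955201/694 ≈ -2.0734e+6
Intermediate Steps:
C(c, p) = 722
R(y, L) = -13 + L
q(Y) = 604 + Y² (q(Y) = Y*Y + 604 = Y² + 604 = 604 + Y²)
v = -2073423
C(2201, -909)/q(R(20, -15)) + v = 722/(604 + (-13 - 15)²) - 2073423 = 722/(604 + (-28)²) - 2073423 = 722/(604 + 784) - 2073423 = 722/1388 - 2073423 = 722*(1/1388) - 2073423 = 361/694 - 2073423 = -1438955201/694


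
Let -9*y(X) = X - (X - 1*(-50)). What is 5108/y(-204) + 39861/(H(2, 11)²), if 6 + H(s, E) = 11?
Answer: 62847/25 ≈ 2513.9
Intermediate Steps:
H(s, E) = 5 (H(s, E) = -6 + 11 = 5)
y(X) = 50/9 (y(X) = -(X - (X - 1*(-50)))/9 = -(X - (X + 50))/9 = -(X - (50 + X))/9 = -(X + (-50 - X))/9 = -⅑*(-50) = 50/9)
5108/y(-204) + 39861/(H(2, 11)²) = 5108/(50/9) + 39861/(5²) = 5108*(9/50) + 39861/25 = 22986/25 + 39861*(1/25) = 22986/25 + 39861/25 = 62847/25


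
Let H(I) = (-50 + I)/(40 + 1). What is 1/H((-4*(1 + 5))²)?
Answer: 41/526 ≈ 0.077947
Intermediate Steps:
H(I) = -50/41 + I/41 (H(I) = (-50 + I)/41 = (-50 + I)*(1/41) = -50/41 + I/41)
1/H((-4*(1 + 5))²) = 1/(-50/41 + (-4*(1 + 5))²/41) = 1/(-50/41 + (-4*6)²/41) = 1/(-50/41 + (1/41)*(-24)²) = 1/(-50/41 + (1/41)*576) = 1/(-50/41 + 576/41) = 1/(526/41) = 41/526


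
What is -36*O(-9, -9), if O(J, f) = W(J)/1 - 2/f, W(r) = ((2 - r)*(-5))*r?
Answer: -17828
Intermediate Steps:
W(r) = r*(-10 + 5*r) (W(r) = (-10 + 5*r)*r = r*(-10 + 5*r))
O(J, f) = -2/f + 5*J*(-2 + J) (O(J, f) = (5*J*(-2 + J))/1 - 2/f = (5*J*(-2 + J))*1 - 2/f = 5*J*(-2 + J) - 2/f = -2/f + 5*J*(-2 + J))
-36*O(-9, -9) = -36*(-2 + 5*(-9)*(-9)*(-2 - 9))/(-9) = -(-4)*(-2 + 5*(-9)*(-9)*(-11)) = -(-4)*(-2 - 4455) = -(-4)*(-4457) = -36*4457/9 = -17828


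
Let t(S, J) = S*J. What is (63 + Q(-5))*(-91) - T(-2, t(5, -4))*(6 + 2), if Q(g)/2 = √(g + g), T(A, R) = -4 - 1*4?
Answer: -5669 - 182*I*√10 ≈ -5669.0 - 575.53*I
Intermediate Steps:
t(S, J) = J*S
T(A, R) = -8 (T(A, R) = -4 - 4 = -8)
Q(g) = 2*√2*√g (Q(g) = 2*√(g + g) = 2*√(2*g) = 2*(√2*√g) = 2*√2*√g)
(63 + Q(-5))*(-91) - T(-2, t(5, -4))*(6 + 2) = (63 + 2*√2*√(-5))*(-91) - (-8)*(6 + 2) = (63 + 2*√2*(I*√5))*(-91) - (-8)*8 = (63 + 2*I*√10)*(-91) - 1*(-64) = (-5733 - 182*I*√10) + 64 = -5669 - 182*I*√10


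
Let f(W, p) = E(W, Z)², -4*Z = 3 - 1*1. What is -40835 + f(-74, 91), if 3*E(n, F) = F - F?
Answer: -40835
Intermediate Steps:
Z = -½ (Z = -(3 - 1*1)/4 = -(3 - 1)/4 = -¼*2 = -½ ≈ -0.50000)
E(n, F) = 0 (E(n, F) = (F - F)/3 = (⅓)*0 = 0)
f(W, p) = 0 (f(W, p) = 0² = 0)
-40835 + f(-74, 91) = -40835 + 0 = -40835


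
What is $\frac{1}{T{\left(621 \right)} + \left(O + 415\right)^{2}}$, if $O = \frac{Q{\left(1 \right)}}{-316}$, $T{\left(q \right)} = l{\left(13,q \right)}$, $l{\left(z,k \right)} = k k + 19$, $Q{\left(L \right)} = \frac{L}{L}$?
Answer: $\frac{99856}{55707902281} \approx 1.7925 \cdot 10^{-6}$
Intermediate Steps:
$Q{\left(L \right)} = 1$
$l{\left(z,k \right)} = 19 + k^{2}$ ($l{\left(z,k \right)} = k^{2} + 19 = 19 + k^{2}$)
$T{\left(q \right)} = 19 + q^{2}$
$O = - \frac{1}{316}$ ($O = 1 \frac{1}{-316} = 1 \left(- \frac{1}{316}\right) = - \frac{1}{316} \approx -0.0031646$)
$\frac{1}{T{\left(621 \right)} + \left(O + 415\right)^{2}} = \frac{1}{\left(19 + 621^{2}\right) + \left(- \frac{1}{316} + 415\right)^{2}} = \frac{1}{\left(19 + 385641\right) + \left(\frac{131139}{316}\right)^{2}} = \frac{1}{385660 + \frac{17197437321}{99856}} = \frac{1}{\frac{55707902281}{99856}} = \frac{99856}{55707902281}$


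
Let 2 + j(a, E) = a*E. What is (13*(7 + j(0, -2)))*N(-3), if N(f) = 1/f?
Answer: -65/3 ≈ -21.667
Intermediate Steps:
j(a, E) = -2 + E*a (j(a, E) = -2 + a*E = -2 + E*a)
(13*(7 + j(0, -2)))*N(-3) = (13*(7 + (-2 - 2*0)))/(-3) = (13*(7 + (-2 + 0)))*(-⅓) = (13*(7 - 2))*(-⅓) = (13*5)*(-⅓) = 65*(-⅓) = -65/3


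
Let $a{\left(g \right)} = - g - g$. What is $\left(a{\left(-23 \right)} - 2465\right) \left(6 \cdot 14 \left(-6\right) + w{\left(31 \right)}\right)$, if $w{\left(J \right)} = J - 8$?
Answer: $1163539$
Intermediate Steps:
$w{\left(J \right)} = -8 + J$
$a{\left(g \right)} = - 2 g$
$\left(a{\left(-23 \right)} - 2465\right) \left(6 \cdot 14 \left(-6\right) + w{\left(31 \right)}\right) = \left(\left(-2\right) \left(-23\right) - 2465\right) \left(6 \cdot 14 \left(-6\right) + \left(-8 + 31\right)\right) = \left(46 - 2465\right) \left(84 \left(-6\right) + 23\right) = - 2419 \left(-504 + 23\right) = \left(-2419\right) \left(-481\right) = 1163539$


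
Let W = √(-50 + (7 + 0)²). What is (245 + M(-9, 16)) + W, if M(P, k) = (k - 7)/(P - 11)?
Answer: 4891/20 + I ≈ 244.55 + 1.0*I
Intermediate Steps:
M(P, k) = (-7 + k)/(-11 + P)
W = I (W = √(-50 + 7²) = √(-50 + 49) = √(-1) = I ≈ 1.0*I)
(245 + M(-9, 16)) + W = (245 + (-7 + 16)/(-11 - 9)) + I = (245 + 9/(-20)) + I = (245 - 1/20*9) + I = (245 - 9/20) + I = 4891/20 + I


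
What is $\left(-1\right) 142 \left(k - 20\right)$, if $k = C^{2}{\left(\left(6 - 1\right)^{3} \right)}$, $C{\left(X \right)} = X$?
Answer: $-2215910$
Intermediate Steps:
$k = 15625$ ($k = \left(\left(6 - 1\right)^{3}\right)^{2} = \left(5^{3}\right)^{2} = 125^{2} = 15625$)
$\left(-1\right) 142 \left(k - 20\right) = \left(-1\right) 142 \left(15625 - 20\right) = - 142 \left(15625 - 20\right) = \left(-142\right) 15605 = -2215910$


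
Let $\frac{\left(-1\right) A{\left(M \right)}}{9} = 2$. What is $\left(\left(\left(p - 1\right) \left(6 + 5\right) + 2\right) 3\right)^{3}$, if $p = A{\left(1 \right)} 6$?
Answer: $-46306954071$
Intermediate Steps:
$A{\left(M \right)} = -18$ ($A{\left(M \right)} = \left(-9\right) 2 = -18$)
$p = -108$ ($p = \left(-18\right) 6 = -108$)
$\left(\left(\left(p - 1\right) \left(6 + 5\right) + 2\right) 3\right)^{3} = \left(\left(\left(-108 - 1\right) \left(6 + 5\right) + 2\right) 3\right)^{3} = \left(\left(\left(-109\right) 11 + 2\right) 3\right)^{3} = \left(\left(-1199 + 2\right) 3\right)^{3} = \left(\left(-1197\right) 3\right)^{3} = \left(-3591\right)^{3} = -46306954071$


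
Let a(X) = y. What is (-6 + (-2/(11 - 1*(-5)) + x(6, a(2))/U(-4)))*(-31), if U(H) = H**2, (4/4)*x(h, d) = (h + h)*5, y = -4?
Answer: 589/8 ≈ 73.625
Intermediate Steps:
a(X) = -4
x(h, d) = 10*h (x(h, d) = (h + h)*5 = (2*h)*5 = 10*h)
(-6 + (-2/(11 - 1*(-5)) + x(6, a(2))/U(-4)))*(-31) = (-6 + (-2/(11 - 1*(-5)) + (10*6)/((-4)**2)))*(-31) = (-6 + (-2/(11 + 5) + 60/16))*(-31) = (-6 + (-2/16 + 60*(1/16)))*(-31) = (-6 + (-2*1/16 + 15/4))*(-31) = (-6 + (-1/8 + 15/4))*(-31) = (-6 + 29/8)*(-31) = -19/8*(-31) = 589/8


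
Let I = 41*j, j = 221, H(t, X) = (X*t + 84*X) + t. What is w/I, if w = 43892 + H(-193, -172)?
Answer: 62447/9061 ≈ 6.8918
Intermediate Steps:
H(t, X) = t + 84*X + X*t (H(t, X) = (84*X + X*t) + t = t + 84*X + X*t)
w = 62447 (w = 43892 + (-193 + 84*(-172) - 172*(-193)) = 43892 + (-193 - 14448 + 33196) = 43892 + 18555 = 62447)
I = 9061 (I = 41*221 = 9061)
w/I = 62447/9061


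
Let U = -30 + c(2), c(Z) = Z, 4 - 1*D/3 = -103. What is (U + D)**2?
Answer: 85849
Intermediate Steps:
D = 321 (D = 12 - 3*(-103) = 12 + 309 = 321)
U = -28 (U = -30 + 2 = -28)
(U + D)**2 = (-28 + 321)**2 = 293**2 = 85849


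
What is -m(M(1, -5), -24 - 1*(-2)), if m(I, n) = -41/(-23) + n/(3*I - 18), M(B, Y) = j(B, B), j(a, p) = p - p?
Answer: -622/207 ≈ -3.0048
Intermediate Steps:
j(a, p) = 0
M(B, Y) = 0
m(I, n) = 41/23 + n/(-18 + 3*I) (m(I, n) = -41*(-1/23) + n/(-18 + 3*I) = 41/23 + n/(-18 + 3*I))
-m(M(1, -5), -24 - 1*(-2)) = -(-738 + 23*(-24 - 1*(-2)) + 123*0)/(69*(-6 + 0)) = -(-738 + 23*(-24 + 2) + 0)/(69*(-6)) = -(-1)*(-738 + 23*(-22) + 0)/(69*6) = -(-1)*(-738 - 506 + 0)/(69*6) = -(-1)*(-1244)/(69*6) = -1*622/207 = -622/207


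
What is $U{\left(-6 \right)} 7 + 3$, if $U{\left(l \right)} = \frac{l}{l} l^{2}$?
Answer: $255$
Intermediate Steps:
$U{\left(l \right)} = l^{2}$ ($U{\left(l \right)} = 1 l^{2} = l^{2}$)
$U{\left(-6 \right)} 7 + 3 = \left(-6\right)^{2} \cdot 7 + 3 = 36 \cdot 7 + 3 = 252 + 3 = 255$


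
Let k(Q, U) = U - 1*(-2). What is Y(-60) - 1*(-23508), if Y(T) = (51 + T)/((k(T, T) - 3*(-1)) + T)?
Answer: 2703429/115 ≈ 23508.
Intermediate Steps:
k(Q, U) = 2 + U (k(Q, U) = U + 2 = 2 + U)
Y(T) = (51 + T)/(5 + 2*T) (Y(T) = (51 + T)/(((2 + T) - 3*(-1)) + T) = (51 + T)/(((2 + T) + 3) + T) = (51 + T)/((5 + T) + T) = (51 + T)/(5 + 2*T))
Y(-60) - 1*(-23508) = (51 - 60)/(5 + 2*(-60)) - 1*(-23508) = -9/(5 - 120) + 23508 = -9/(-115) + 23508 = -1/115*(-9) + 23508 = 9/115 + 23508 = 2703429/115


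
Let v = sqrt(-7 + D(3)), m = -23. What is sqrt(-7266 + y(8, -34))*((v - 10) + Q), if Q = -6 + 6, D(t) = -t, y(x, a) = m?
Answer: I*sqrt(7289)*(-10 + I*sqrt(10)) ≈ -269.98 - 853.76*I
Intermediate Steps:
y(x, a) = -23
v = I*sqrt(10) (v = sqrt(-7 - 1*3) = sqrt(-7 - 3) = sqrt(-10) = I*sqrt(10) ≈ 3.1623*I)
Q = 0
sqrt(-7266 + y(8, -34))*((v - 10) + Q) = sqrt(-7266 - 23)*((I*sqrt(10) - 10) + 0) = sqrt(-7289)*((-10 + I*sqrt(10)) + 0) = (I*sqrt(7289))*(-10 + I*sqrt(10)) = I*sqrt(7289)*(-10 + I*sqrt(10))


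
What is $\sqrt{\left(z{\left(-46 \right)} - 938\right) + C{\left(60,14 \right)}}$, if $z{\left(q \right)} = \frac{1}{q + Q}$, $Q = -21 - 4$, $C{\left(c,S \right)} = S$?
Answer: $\frac{i \sqrt{4657955}}{71} \approx 30.398 i$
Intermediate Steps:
$Q = -25$ ($Q = -21 - 4 = -25$)
$z{\left(q \right)} = \frac{1}{-25 + q}$ ($z{\left(q \right)} = \frac{1}{q - 25} = \frac{1}{-25 + q}$)
$\sqrt{\left(z{\left(-46 \right)} - 938\right) + C{\left(60,14 \right)}} = \sqrt{\left(\frac{1}{-25 - 46} - 938\right) + 14} = \sqrt{\left(\frac{1}{-71} - 938\right) + 14} = \sqrt{\left(- \frac{1}{71} - 938\right) + 14} = \sqrt{- \frac{66599}{71} + 14} = \sqrt{- \frac{65605}{71}} = \frac{i \sqrt{4657955}}{71}$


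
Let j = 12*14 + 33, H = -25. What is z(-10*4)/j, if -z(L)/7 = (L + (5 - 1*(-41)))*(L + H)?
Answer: 910/67 ≈ 13.582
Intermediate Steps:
j = 201 (j = 168 + 33 = 201)
z(L) = -7*(-25 + L)*(46 + L) (z(L) = -7*(L + (5 - 1*(-41)))*(L - 25) = -7*(L + (5 + 41))*(-25 + L) = -7*(L + 46)*(-25 + L) = -7*(46 + L)*(-25 + L) = -7*(-25 + L)*(46 + L))
z(-10*4)/j = (8050 - (-1470)*4 - 7*(-10*4)²)/201 = (8050 - 147*(-40) - 7*(-40)²)*(1/201) = (8050 + 5880 - 7*1600)*(1/201) = (8050 + 5880 - 11200)*(1/201) = 2730*(1/201) = 910/67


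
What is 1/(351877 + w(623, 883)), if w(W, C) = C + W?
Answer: 1/353383 ≈ 2.8298e-6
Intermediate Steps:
1/(351877 + w(623, 883)) = 1/(351877 + (883 + 623)) = 1/(351877 + 1506) = 1/353383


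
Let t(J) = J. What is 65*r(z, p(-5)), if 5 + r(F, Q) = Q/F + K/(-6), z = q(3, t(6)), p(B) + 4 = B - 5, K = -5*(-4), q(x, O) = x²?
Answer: -5785/9 ≈ -642.78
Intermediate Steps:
K = 20
p(B) = -9 + B (p(B) = -4 + (B - 5) = -4 + (-5 + B) = -9 + B)
z = 9 (z = 3² = 9)
r(F, Q) = -25/3 + Q/F (r(F, Q) = -5 + (Q/F + 20/(-6)) = -5 + (Q/F + 20*(-⅙)) = -5 + (Q/F - 10/3) = -5 + (-10/3 + Q/F) = -25/3 + Q/F)
65*r(z, p(-5)) = 65*(-25/3 + (-9 - 5)/9) = 65*(-25/3 - 14*⅑) = 65*(-25/3 - 14/9) = 65*(-89/9) = -5785/9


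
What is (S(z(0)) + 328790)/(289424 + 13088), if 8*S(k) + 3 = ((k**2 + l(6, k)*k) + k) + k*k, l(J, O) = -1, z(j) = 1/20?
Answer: 526063401/484019200 ≈ 1.0869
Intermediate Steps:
z(j) = 1/20
S(k) = -3/8 + k**2/4 (S(k) = -3/8 + (((k**2 - k) + k) + k*k)/8 = -3/8 + (k**2 + k**2)/8 = -3/8 + (2*k**2)/8 = -3/8 + k**2/4)
(S(z(0)) + 328790)/(289424 + 13088) = ((-3/8 + (1/20)**2/4) + 328790)/(289424 + 13088) = ((-3/8 + (1/4)*(1/400)) + 328790)/302512 = ((-3/8 + 1/1600) + 328790)*(1/302512) = (-599/1600 + 328790)*(1/302512) = (526063401/1600)*(1/302512) = 526063401/484019200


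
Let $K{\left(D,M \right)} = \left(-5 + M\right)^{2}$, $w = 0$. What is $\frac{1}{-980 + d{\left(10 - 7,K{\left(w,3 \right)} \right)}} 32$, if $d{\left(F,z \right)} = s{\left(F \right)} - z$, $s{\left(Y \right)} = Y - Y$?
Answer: $- \frac{4}{123} \approx -0.03252$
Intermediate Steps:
$s{\left(Y \right)} = 0$
$d{\left(F,z \right)} = - z$ ($d{\left(F,z \right)} = 0 - z = - z$)
$\frac{1}{-980 + d{\left(10 - 7,K{\left(w,3 \right)} \right)}} 32 = \frac{1}{-980 - \left(-5 + 3\right)^{2}} \cdot 32 = \frac{1}{-980 - \left(-2\right)^{2}} \cdot 32 = \frac{1}{-980 - 4} \cdot 32 = \frac{1}{-984} \cdot 32 = \left(- \frac{1}{984}\right) 32 = - \frac{4}{123}$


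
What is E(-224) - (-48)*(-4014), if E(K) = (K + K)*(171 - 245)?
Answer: -159520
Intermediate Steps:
E(K) = -148*K (E(K) = (2*K)*(-74) = -148*K)
E(-224) - (-48)*(-4014) = -148*(-224) - (-48)*(-4014) = 33152 - 1*192672 = 33152 - 192672 = -159520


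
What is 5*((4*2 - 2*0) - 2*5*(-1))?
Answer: 90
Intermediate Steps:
5*((4*2 - 2*0) - 2*5*(-1)) = 5*((8 + 0) - 10*(-1)) = 5*(8 + 10) = 5*18 = 90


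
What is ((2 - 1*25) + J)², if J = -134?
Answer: 24649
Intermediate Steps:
((2 - 1*25) + J)² = ((2 - 1*25) - 134)² = ((2 - 25) - 134)² = (-23 - 134)² = (-157)² = 24649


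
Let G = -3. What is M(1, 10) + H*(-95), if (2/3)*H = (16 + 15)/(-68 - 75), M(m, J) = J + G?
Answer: 10837/286 ≈ 37.892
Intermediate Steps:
M(m, J) = -3 + J (M(m, J) = J - 3 = -3 + J)
H = -93/286 (H = 3*((16 + 15)/(-68 - 75))/2 = 3*(31/(-143))/2 = 3*(31*(-1/143))/2 = (3/2)*(-31/143) = -93/286 ≈ -0.32517)
M(1, 10) + H*(-95) = (-3 + 10) - 93/286*(-95) = 7 + 8835/286 = 10837/286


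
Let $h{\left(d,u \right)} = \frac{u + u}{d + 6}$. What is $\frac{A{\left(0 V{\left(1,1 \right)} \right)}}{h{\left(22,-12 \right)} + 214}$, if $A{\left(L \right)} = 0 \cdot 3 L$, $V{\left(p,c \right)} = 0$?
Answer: $0$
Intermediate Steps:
$h{\left(d,u \right)} = \frac{2 u}{6 + d}$
$A{\left(L \right)} = 0$ ($A{\left(L \right)} = 0 L = 0$)
$\frac{A{\left(0 V{\left(1,1 \right)} \right)}}{h{\left(22,-12 \right)} + 214} = \frac{0}{2 \left(-12\right) \frac{1}{6 + 22} + 214} = \frac{0}{2 \left(-12\right) \frac{1}{28} + 214} = \frac{0}{- \frac{6}{7} + 214} = \frac{0}{\frac{1492}{7}} = 0 \cdot \frac{7}{1492} = 0$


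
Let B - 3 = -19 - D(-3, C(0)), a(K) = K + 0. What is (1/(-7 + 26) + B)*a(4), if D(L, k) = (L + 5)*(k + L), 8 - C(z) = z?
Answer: -1972/19 ≈ -103.79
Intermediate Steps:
a(K) = K
C(z) = 8 - z
D(L, k) = (5 + L)*(L + k)
B = -26 (B = 3 + (-19 - ((-3)² + 5*(-3) + 5*(8 - 1*0) - 3*(8 - 1*0))) = 3 + (-19 - (9 - 15 + 5*(8 + 0) - 3*(8 + 0))) = 3 + (-19 - (9 - 15 + 5*8 - 3*8)) = 3 + (-19 - (9 - 15 + 40 - 24)) = 3 + (-19 - 1*10) = 3 + (-19 - 10) = 3 - 29 = -26)
(1/(-7 + 26) + B)*a(4) = (1/(-7 + 26) - 26)*4 = (1/19 - 26)*4 = -493/19*4 = -1972/19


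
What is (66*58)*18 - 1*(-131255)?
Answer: 200159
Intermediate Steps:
(66*58)*18 - 1*(-131255) = 3828*18 + 131255 = 68904 + 131255 = 200159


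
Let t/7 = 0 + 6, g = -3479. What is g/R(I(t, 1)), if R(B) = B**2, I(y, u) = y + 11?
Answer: -3479/2809 ≈ -1.2385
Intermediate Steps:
t = 42 (t = 7*(0 + 6) = 7*6 = 42)
I(y, u) = 11 + y
g/R(I(t, 1)) = -3479/(11 + 42)**2 = -3479/(53**2) = -3479/2809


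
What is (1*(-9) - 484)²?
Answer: 243049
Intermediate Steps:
(1*(-9) - 484)² = (-9 - 484)² = (-493)² = 243049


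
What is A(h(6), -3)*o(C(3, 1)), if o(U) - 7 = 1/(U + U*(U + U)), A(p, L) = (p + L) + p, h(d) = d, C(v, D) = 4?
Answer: 253/4 ≈ 63.250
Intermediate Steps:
A(p, L) = L + 2*p (A(p, L) = (L + p) + p = L + 2*p)
o(U) = 7 + 1/(U + 2*U²) (o(U) = 7 + 1/(U + U*(U + U)) = 7 + 1/(U + U*(2*U)) = 7 + 1/(U + 2*U²))
A(h(6), -3)*o(C(3, 1)) = (-3 + 2*6)*((1 + 7*4 + 14*4²)/(4*(1 + 2*4))) = (-3 + 12)*((1 + 28 + 14*16)/(4*(1 + 8))) = 9*((¼)*(1 + 28 + 224)/9) = 9*((¼)*(⅑)*253) = 9*(253/36) = 253/4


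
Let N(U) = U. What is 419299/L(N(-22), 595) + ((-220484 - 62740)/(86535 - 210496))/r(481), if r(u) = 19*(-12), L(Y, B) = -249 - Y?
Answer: -987563101095/534643793 ≈ -1847.1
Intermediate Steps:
r(u) = -228
419299/L(N(-22), 595) + ((-220484 - 62740)/(86535 - 210496))/r(481) = 419299/(-249 - 1*(-22)) + ((-220484 - 62740)/(86535 - 210496))/(-228) = 419299/(-249 + 22) - 283224/(-123961)*(-1/228) = 419299/(-227) - 283224*(-1/123961)*(-1/228) = 419299*(-1/227) + (283224/123961)*(-1/228) = -419299/227 - 23602/2355259 = -987563101095/534643793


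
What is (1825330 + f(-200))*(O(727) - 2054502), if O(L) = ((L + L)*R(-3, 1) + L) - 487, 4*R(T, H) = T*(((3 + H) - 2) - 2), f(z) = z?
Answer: -3749295204060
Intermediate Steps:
R(T, H) = T*(-1 + H)/4 (R(T, H) = (T*(((3 + H) - 2) - 2))/4 = (T*((1 + H) - 2))/4 = (T*(-1 + H))/4 = T*(-1 + H)/4)
O(L) = -487 + L (O(L) = ((L + L)*((1/4)*(-3)*(-1 + 1)) + L) - 487 = ((2*L)*((1/4)*(-3)*0) + L) - 487 = ((2*L)*0 + L) - 487 = (0 + L) - 487 = L - 487 = -487 + L)
(1825330 + f(-200))*(O(727) - 2054502) = (1825330 - 200)*((-487 + 727) - 2054502) = 1825130*(240 - 2054502) = 1825130*(-2054262) = -3749295204060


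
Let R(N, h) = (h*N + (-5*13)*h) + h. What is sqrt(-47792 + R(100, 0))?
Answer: 4*I*sqrt(2987) ≈ 218.61*I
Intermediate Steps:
R(N, h) = -64*h + N*h (R(N, h) = (N*h - 65*h) + h = (-65*h + N*h) + h = -64*h + N*h)
sqrt(-47792 + R(100, 0)) = sqrt(-47792 + 0*(-64 + 100)) = sqrt(-47792 + 0*36) = sqrt(-47792 + 0) = sqrt(-47792) = 4*I*sqrt(2987)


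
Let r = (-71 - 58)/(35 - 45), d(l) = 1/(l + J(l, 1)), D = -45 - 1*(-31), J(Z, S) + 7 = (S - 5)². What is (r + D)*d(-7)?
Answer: -11/20 ≈ -0.55000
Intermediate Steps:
J(Z, S) = -7 + (-5 + S)² (J(Z, S) = -7 + (S - 5)² = -7 + (-5 + S)²)
D = -14 (D = -45 + 31 = -14)
d(l) = 1/(9 + l) (d(l) = 1/(l + (-7 + (-5 + 1)²)) = 1/(l + (-7 + (-4)²)) = 1/(l + (-7 + 16)) = 1/(l + 9) = 1/(9 + l))
r = 129/10 (r = -129/(-10) = -129*(-⅒) = 129/10 ≈ 12.900)
(r + D)*d(-7) = (129/10 - 14)/(9 - 7) = -11/10/2 = -11/10*½ = -11/20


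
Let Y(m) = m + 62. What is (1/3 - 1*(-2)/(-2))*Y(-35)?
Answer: -18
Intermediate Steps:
Y(m) = 62 + m
(1/3 - 1*(-2)/(-2))*Y(-35) = (1/3 - 1*(-2)/(-2))*(62 - 35) = (1*(⅓) + 2*(-½))*27 = (⅓ - 1)*27 = -⅔*27 = -18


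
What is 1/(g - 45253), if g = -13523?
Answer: -1/58776 ≈ -1.7014e-5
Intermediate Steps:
1/(g - 45253) = 1/(-13523 - 45253) = 1/(-58776) = -1/58776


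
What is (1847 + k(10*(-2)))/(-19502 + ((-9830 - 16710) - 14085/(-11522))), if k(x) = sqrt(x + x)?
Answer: -21281134/530481839 - 23044*I*sqrt(10)/530481839 ≈ -0.040117 - 0.00013737*I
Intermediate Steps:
k(x) = sqrt(2)*sqrt(x) (k(x) = sqrt(2*x) = sqrt(2)*sqrt(x))
(1847 + k(10*(-2)))/(-19502 + ((-9830 - 16710) - 14085/(-11522))) = (1847 + sqrt(2)*sqrt(10*(-2)))/(-19502 + ((-9830 - 16710) - 14085/(-11522))) = (1847 + sqrt(2)*sqrt(-20))/(-19502 + (-26540 - 14085*(-1/11522))) = (1847 + sqrt(2)*(2*I*sqrt(5)))/(-19502 + (-26540 + 14085/11522)) = (1847 + 2*I*sqrt(10))/(-19502 - 305779795/11522) = (1847 + 2*I*sqrt(10))/(-530481839/11522) = (1847 + 2*I*sqrt(10))*(-11522/530481839) = -21281134/530481839 - 23044*I*sqrt(10)/530481839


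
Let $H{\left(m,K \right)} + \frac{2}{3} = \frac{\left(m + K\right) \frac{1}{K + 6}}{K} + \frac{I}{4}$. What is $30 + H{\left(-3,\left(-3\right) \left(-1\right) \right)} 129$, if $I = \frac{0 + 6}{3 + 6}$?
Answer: $- \frac{69}{2} \approx -34.5$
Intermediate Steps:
$I = \frac{2}{3}$ ($I = \frac{6}{9} = 6 \cdot \frac{1}{9} = \frac{2}{3} \approx 0.66667$)
$H{\left(m,K \right)} = - \frac{1}{2} + \frac{K + m}{K \left(6 + K\right)}$ ($H{\left(m,K \right)} = - \frac{2}{3} + \left(\frac{\left(m + K\right) \frac{1}{K + 6}}{K} + \frac{2}{3 \cdot 4}\right) = - \frac{2}{3} + \left(\frac{\left(K + m\right) \frac{1}{6 + K}}{K} + \frac{2}{3} \cdot \frac{1}{4}\right) = - \frac{2}{3} + \left(\frac{\frac{1}{6 + K} \left(K + m\right)}{K} + \frac{1}{6}\right) = - \frac{2}{3} + \left(\frac{K + m}{K \left(6 + K\right)} + \frac{1}{6}\right) = - \frac{2}{3} + \left(\frac{1}{6} + \frac{K + m}{K \left(6 + K\right)}\right) = - \frac{1}{2} + \frac{K + m}{K \left(6 + K\right)}$)
$30 + H{\left(-3,\left(-3\right) \left(-1\right) \right)} 129 = 30 + \frac{-3 - 2 \left(\left(-3\right) \left(-1\right)\right) - \frac{\left(\left(-3\right) \left(-1\right)\right)^{2}}{2}}{\left(-3\right) \left(-1\right) \left(6 - -3\right)} 129 = 30 + \frac{-3 - 6 - \frac{3^{2}}{2}}{3 \left(6 + 3\right)} 129 = 30 + \frac{-3 - 6 - \frac{9}{2}}{3 \cdot 9} \cdot 129 = 30 + \frac{1}{3} \cdot \frac{1}{9} \left(-3 - 6 - \frac{9}{2}\right) 129 = 30 + \frac{1}{3} \cdot \frac{1}{9} \left(- \frac{27}{2}\right) 129 = 30 - \frac{129}{2} = - \frac{69}{2}$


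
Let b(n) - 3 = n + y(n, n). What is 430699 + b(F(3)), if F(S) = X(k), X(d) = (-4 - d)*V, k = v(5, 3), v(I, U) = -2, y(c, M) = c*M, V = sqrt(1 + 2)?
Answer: 430714 - 2*sqrt(3) ≈ 4.3071e+5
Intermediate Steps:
V = sqrt(3) ≈ 1.7320
y(c, M) = M*c
k = -2
X(d) = sqrt(3)*(-4 - d) (X(d) = (-4 - d)*sqrt(3) = sqrt(3)*(-4 - d))
F(S) = -2*sqrt(3) (F(S) = sqrt(3)*(-4 - 1*(-2)) = sqrt(3)*(-4 + 2) = sqrt(3)*(-2) = -2*sqrt(3))
b(n) = 3 + n + n**2 (b(n) = 3 + (n + n*n) = 3 + (n + n**2) = 3 + n + n**2)
430699 + b(F(3)) = 430699 + (3 - 2*sqrt(3) + (-2*sqrt(3))**2) = 430699 + (3 - 2*sqrt(3) + 12) = 430699 + (15 - 2*sqrt(3)) = 430714 - 2*sqrt(3)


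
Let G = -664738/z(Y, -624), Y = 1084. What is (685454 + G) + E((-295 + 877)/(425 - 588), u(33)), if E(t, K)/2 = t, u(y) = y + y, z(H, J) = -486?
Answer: 27204040781/39609 ≈ 6.8682e+5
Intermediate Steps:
G = 332369/243 (G = -664738/(-486) = -664738*(-1/486) = 332369/243 ≈ 1367.8)
u(y) = 2*y
E(t, K) = 2*t
(685454 + G) + E((-295 + 877)/(425 - 588), u(33)) = (685454 + 332369/243) + 2*((-295 + 877)/(425 - 588)) = 166897691/243 + 2*(582/(-163)) = 166897691/243 + 2*(582*(-1/163)) = 166897691/243 + 2*(-582/163) = 166897691/243 - 1164/163 = 27204040781/39609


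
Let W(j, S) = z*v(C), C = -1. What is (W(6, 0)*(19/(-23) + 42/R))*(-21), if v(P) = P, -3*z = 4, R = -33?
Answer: 14868/253 ≈ 58.767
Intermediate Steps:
z = -4/3 (z = -⅓*4 = -4/3 ≈ -1.3333)
W(j, S) = 4/3 (W(j, S) = -4/3*(-1) = 4/3)
(W(6, 0)*(19/(-23) + 42/R))*(-21) = (4*(19/(-23) + 42/(-33))/3)*(-21) = (4*(19*(-1/23) + 42*(-1/33))/3)*(-21) = (4*(-19/23 - 14/11)/3)*(-21) = ((4/3)*(-531/253))*(-21) = -708/253*(-21) = 14868/253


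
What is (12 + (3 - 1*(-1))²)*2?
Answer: 56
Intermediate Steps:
(12 + (3 - 1*(-1))²)*2 = (12 + (3 + 1)²)*2 = (12 + 4²)*2 = (12 + 16)*2 = 28*2 = 56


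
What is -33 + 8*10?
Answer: 47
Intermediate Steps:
-33 + 8*10 = -33 + 80 = 47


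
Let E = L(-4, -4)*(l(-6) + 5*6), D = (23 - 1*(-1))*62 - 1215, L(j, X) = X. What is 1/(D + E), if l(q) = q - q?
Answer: 1/153 ≈ 0.0065359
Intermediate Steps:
l(q) = 0
D = 273 (D = (23 + 1)*62 - 1215 = 24*62 - 1215 = 1488 - 1215 = 273)
E = -120 (E = -4*(0 + 5*6) = -4*(0 + 30) = -4*30 = -120)
1/(D + E) = 1/(273 - 120) = 1/153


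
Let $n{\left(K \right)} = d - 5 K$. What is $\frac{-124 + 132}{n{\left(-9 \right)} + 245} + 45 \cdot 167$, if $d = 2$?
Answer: $\frac{548597}{73} \approx 7515.0$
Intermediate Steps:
$n{\left(K \right)} = 2 - 5 K$
$\frac{-124 + 132}{n{\left(-9 \right)} + 245} + 45 \cdot 167 = \frac{-124 + 132}{\left(2 - -45\right) + 245} + 45 \cdot 167 = \frac{8}{\left(2 + 45\right) + 245} + 7515 = \frac{8}{47 + 245} + 7515 = \frac{8}{292} + 7515 = 8 \cdot \frac{1}{292} + 7515 = \frac{2}{73} + 7515 = \frac{548597}{73}$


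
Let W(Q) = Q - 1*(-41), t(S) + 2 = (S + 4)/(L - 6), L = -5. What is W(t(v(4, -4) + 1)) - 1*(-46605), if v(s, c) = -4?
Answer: 513083/11 ≈ 46644.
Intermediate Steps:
t(S) = -26/11 - S/11 (t(S) = -2 + (S + 4)/(-5 - 6) = -2 + (4 + S)/(-11) = -2 + (4 + S)*(-1/11) = -2 + (-4/11 - S/11) = -26/11 - S/11)
W(Q) = 41 + Q (W(Q) = Q + 41 = 41 + Q)
W(t(v(4, -4) + 1)) - 1*(-46605) = (41 + (-26/11 - (-4 + 1)/11)) - 1*(-46605) = (41 + (-26/11 - 1/11*(-3))) + 46605 = (41 + (-26/11 + 3/11)) + 46605 = (41 - 23/11) + 46605 = 428/11 + 46605 = 513083/11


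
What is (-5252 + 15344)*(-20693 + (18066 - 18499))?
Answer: -213203592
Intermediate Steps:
(-5252 + 15344)*(-20693 + (18066 - 18499)) = 10092*(-20693 - 433) = 10092*(-21126) = -213203592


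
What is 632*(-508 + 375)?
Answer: -84056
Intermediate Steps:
632*(-508 + 375) = 632*(-133) = -84056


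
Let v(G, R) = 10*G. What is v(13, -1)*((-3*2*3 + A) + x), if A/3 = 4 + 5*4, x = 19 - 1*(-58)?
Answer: 17030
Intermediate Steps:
x = 77 (x = 19 + 58 = 77)
A = 72 (A = 3*(4 + 5*4) = 3*(4 + 20) = 3*24 = 72)
v(13, -1)*((-3*2*3 + A) + x) = (10*13)*((-3*2*3 + 72) + 77) = 130*((-6*3 + 72) + 77) = 130*((-18 + 72) + 77) = 130*(54 + 77) = 130*131 = 17030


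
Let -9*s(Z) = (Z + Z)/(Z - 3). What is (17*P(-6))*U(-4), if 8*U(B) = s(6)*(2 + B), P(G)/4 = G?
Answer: -136/3 ≈ -45.333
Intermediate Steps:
P(G) = 4*G
s(Z) = -2*Z/(9*(-3 + Z)) (s(Z) = -(Z + Z)/(9*(Z - 3)) = -2*Z/(9*(-3 + Z)))
U(B) = -⅑ - B/18 (U(B) = ((-2*6/(-27 + 9*6))*(2 + B))/8 = ((-2*6/(-27 + 54))*(2 + B))/8 = ((-2*6/27)*(2 + B))/8 = ((-2*6*1/27)*(2 + B))/8 = (-4*(2 + B)/9)/8 = (-8/9 - 4*B/9)/8 = -⅑ - B/18)
(17*P(-6))*U(-4) = (17*(4*(-6)))*(-⅑ - 1/18*(-4)) = (17*(-24))*(-⅑ + 2/9) = -408*⅑ = -136/3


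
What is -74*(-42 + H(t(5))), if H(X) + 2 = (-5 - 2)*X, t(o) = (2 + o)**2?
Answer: 28638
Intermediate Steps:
H(X) = -2 - 7*X (H(X) = -2 + (-5 - 2)*X = -2 - 7*X)
-74*(-42 + H(t(5))) = -74*(-42 + (-2 - 7*(2 + 5)**2)) = -74*(-42 + (-2 - 7*7**2)) = -74*(-42 + (-2 - 7*49)) = -74*(-42 + (-2 - 343)) = -74*(-42 - 345) = -74*(-387) = 28638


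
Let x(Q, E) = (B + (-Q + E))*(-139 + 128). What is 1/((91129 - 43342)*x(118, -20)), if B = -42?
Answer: 1/94618260 ≈ 1.0569e-8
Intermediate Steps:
x(Q, E) = 462 - 11*E + 11*Q (x(Q, E) = (-42 + (-Q + E))*(-139 + 128) = (-42 + (E - Q))*(-11) = (-42 + E - Q)*(-11) = 462 - 11*E + 11*Q)
1/((91129 - 43342)*x(118, -20)) = 1/((91129 - 43342)*(462 - 11*(-20) + 11*118)) = 1/(47787*(462 + 220 + 1298)) = (1/47787)/1980 = (1/47787)*(1/1980) = 1/94618260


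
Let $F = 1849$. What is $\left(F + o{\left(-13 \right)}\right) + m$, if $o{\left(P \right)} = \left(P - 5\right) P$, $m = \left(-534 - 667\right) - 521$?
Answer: $361$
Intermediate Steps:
$m = -1722$ ($m = -1201 - 521 = -1722$)
$o{\left(P \right)} = P \left(-5 + P\right)$ ($o{\left(P \right)} = \left(-5 + P\right) P = P \left(-5 + P\right)$)
$\left(F + o{\left(-13 \right)}\right) + m = \left(1849 - 13 \left(-5 - 13\right)\right) - 1722 = \left(1849 - -234\right) - 1722 = \left(1849 + 234\right) - 1722 = 2083 - 1722 = 361$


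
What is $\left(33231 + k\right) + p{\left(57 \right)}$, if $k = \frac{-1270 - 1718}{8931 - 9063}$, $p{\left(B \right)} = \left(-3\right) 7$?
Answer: $\frac{365559}{11} \approx 33233.0$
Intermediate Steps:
$p{\left(B \right)} = -21$
$k = \frac{249}{11}$ ($k = - \frac{2988}{-132} = \left(-2988\right) \left(- \frac{1}{132}\right) = \frac{249}{11} \approx 22.636$)
$\left(33231 + k\right) + p{\left(57 \right)} = \left(33231 + \frac{249}{11}\right) - 21 = \frac{365790}{11} - 21 = \frac{365559}{11}$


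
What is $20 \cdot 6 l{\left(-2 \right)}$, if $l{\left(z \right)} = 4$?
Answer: $480$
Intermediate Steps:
$20 \cdot 6 l{\left(-2 \right)} = 20 \cdot 6 \cdot 4 = 120 \cdot 4 = 480$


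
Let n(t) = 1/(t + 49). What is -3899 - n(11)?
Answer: -233941/60 ≈ -3899.0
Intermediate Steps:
n(t) = 1/(49 + t)
-3899 - n(11) = -3899 - 1/(49 + 11) = -3899 - 1/60 = -233941/60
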